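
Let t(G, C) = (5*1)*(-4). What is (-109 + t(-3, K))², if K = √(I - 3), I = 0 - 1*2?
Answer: 16641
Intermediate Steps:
I = -2 (I = 0 - 2 = -2)
K = I*√5 (K = √(-2 - 3) = √(-5) = I*√5 ≈ 2.2361*I)
t(G, C) = -20 (t(G, C) = 5*(-4) = -20)
(-109 + t(-3, K))² = (-109 - 20)² = (-129)² = 16641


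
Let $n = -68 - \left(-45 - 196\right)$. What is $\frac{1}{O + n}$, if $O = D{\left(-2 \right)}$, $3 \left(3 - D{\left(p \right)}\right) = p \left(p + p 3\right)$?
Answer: $\frac{3}{512} \approx 0.0058594$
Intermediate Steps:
$D{\left(p \right)} = 3 - \frac{4 p^{2}}{3}$ ($D{\left(p \right)} = 3 - \frac{p \left(p + p 3\right)}{3} = 3 - \frac{p \left(p + 3 p\right)}{3} = 3 - \frac{p 4 p}{3} = 3 - \frac{4 p^{2}}{3}$)
$O = - \frac{7}{3}$ ($O = 3 - \frac{4 \left(-2\right)^{2}}{3} = 3 - \frac{16}{3} = - \frac{7}{3} \approx -2.3333$)
$n = 173$ ($n = -68 - \left(-45 - 196\right) = -68 - -241 = -68 + 241 = 173$)
$\frac{1}{O + n} = \frac{1}{- \frac{7}{3} + 173} = \frac{1}{\frac{512}{3}} = \frac{3}{512}$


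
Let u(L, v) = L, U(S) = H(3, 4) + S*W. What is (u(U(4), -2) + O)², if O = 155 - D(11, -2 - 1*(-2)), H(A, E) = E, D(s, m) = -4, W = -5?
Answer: 20449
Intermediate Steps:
U(S) = 4 - 5*S (U(S) = 4 + S*(-5) = 4 - 5*S)
O = 159 (O = 155 - 1*(-4) = 155 + 4 = 159)
(u(U(4), -2) + O)² = ((4 - 5*4) + 159)² = ((4 - 20) + 159)² = (-16 + 159)² = 143² = 20449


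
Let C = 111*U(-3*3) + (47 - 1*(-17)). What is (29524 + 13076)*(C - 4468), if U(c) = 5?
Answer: -163967400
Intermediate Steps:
C = 619 (C = 111*5 + (47 - 1*(-17)) = 555 + (47 + 17) = 555 + 64 = 619)
(29524 + 13076)*(C - 4468) = (29524 + 13076)*(619 - 4468) = 42600*(-3849) = -163967400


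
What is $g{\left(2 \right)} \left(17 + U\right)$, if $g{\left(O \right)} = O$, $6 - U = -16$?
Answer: $78$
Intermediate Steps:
$U = 22$ ($U = 6 - -16 = 6 + 16 = 22$)
$g{\left(2 \right)} \left(17 + U\right) = 2 \left(17 + 22\right) = 2 \cdot 39 = 78$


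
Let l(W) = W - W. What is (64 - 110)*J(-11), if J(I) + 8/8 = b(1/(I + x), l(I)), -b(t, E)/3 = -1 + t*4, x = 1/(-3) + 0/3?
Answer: -2392/17 ≈ -140.71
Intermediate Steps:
x = -⅓ (x = 1*(-⅓) + 0*(⅓) = -⅓ + 0 = -⅓ ≈ -0.33333)
l(W) = 0
b(t, E) = 3 - 12*t (b(t, E) = -3*(-1 + t*4) = -3*(-1 + 4*t) = 3 - 12*t)
J(I) = 2 - 12/(-⅓ + I) (J(I) = -1 + (3 - 12/(I - ⅓)) = -1 + (3 - 12/(-⅓ + I)) = 2 - 12/(-⅓ + I))
(64 - 110)*J(-11) = (64 - 110)*(2*(-19 + 3*(-11))/(-1 + 3*(-11))) = -92*(-19 - 33)/(-1 - 33) = -92*(-52)/(-34) = -92*(-1)*(-52)/34 = -46*52/17 = -2392/17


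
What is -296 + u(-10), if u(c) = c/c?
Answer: -295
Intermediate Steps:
u(c) = 1
-296 + u(-10) = -296 + 1 = -295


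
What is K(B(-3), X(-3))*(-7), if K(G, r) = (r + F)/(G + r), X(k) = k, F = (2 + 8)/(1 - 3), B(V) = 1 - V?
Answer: 56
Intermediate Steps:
F = -5 (F = 10/(-2) = 10*(-1/2) = -5)
K(G, r) = (-5 + r)/(G + r) (K(G, r) = (r - 5)/(G + r) = (-5 + r)/(G + r))
K(B(-3), X(-3))*(-7) = ((-5 - 3)/((1 - 1*(-3)) - 3))*(-7) = (-8/((1 + 3) - 3))*(-7) = (-8/(4 - 3))*(-7) = (-8/1)*(-7) = (1*(-8))*(-7) = -8*(-7) = 56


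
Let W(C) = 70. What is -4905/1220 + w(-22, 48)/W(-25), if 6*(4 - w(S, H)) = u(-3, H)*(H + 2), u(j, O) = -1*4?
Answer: -12763/3660 ≈ -3.4872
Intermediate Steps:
u(j, O) = -4
w(S, H) = 16/3 + 2*H/3 (w(S, H) = 4 - (-2)*(H + 2)/3 = 4 - (-2)*(2 + H)/3 = 4 - (-8 - 4*H)/6 = 4 + (4/3 + 2*H/3) = 16/3 + 2*H/3)
-4905/1220 + w(-22, 48)/W(-25) = -4905/1220 + (16/3 + (⅔)*48)/70 = -4905*1/1220 + (16/3 + 32)*(1/70) = -981/244 + (112/3)*(1/70) = -981/244 + 8/15 = -12763/3660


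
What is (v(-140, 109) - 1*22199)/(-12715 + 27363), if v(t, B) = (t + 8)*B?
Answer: -36587/14648 ≈ -2.4977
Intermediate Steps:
v(t, B) = B*(8 + t) (v(t, B) = (8 + t)*B = B*(8 + t))
(v(-140, 109) - 1*22199)/(-12715 + 27363) = (109*(8 - 140) - 1*22199)/(-12715 + 27363) = (109*(-132) - 22199)/14648 = (-14388 - 22199)*(1/14648) = -36587*1/14648 = -36587/14648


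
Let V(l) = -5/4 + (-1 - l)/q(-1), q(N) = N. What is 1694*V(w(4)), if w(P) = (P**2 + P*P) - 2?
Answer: 100793/2 ≈ 50397.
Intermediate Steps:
w(P) = -2 + 2*P**2 (w(P) = (P**2 + P**2) - 2 = 2*P**2 - 2 = -2 + 2*P**2)
V(l) = -1/4 + l (V(l) = -5/4 + (-1 - l)/(-1) = -5*1/4 + (-1 - l)*(-1) = -5/4 + (1 + l) = -1/4 + l)
1694*V(w(4)) = 1694*(-1/4 + (-2 + 2*4**2)) = 1694*(-1/4 + (-2 + 2*16)) = 1694*(-1/4 + (-2 + 32)) = 1694*(-1/4 + 30) = 1694*(119/4) = 100793/2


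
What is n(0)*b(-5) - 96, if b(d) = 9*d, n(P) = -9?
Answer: 309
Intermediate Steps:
n(0)*b(-5) - 96 = -81*(-5) - 96 = -9*(-45) - 96 = 405 - 96 = 309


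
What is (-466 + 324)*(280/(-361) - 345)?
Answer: 17725150/361 ≈ 49100.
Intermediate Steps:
(-466 + 324)*(280/(-361) - 345) = -142*(280*(-1/361) - 345) = -142*(-280/361 - 345) = -142*(-124825/361) = 17725150/361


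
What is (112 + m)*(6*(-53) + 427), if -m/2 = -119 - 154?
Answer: 71722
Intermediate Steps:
m = 546 (m = -2*(-119 - 154) = -2*(-273) = 546)
(112 + m)*(6*(-53) + 427) = (112 + 546)*(6*(-53) + 427) = 658*(-318 + 427) = 658*109 = 71722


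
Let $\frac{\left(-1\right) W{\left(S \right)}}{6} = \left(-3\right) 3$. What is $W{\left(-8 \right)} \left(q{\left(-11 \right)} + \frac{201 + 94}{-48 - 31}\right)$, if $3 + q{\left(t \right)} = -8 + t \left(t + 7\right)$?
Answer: $\frac{124848}{79} \approx 1580.4$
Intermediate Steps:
$q{\left(t \right)} = -11 + t \left(7 + t\right)$ ($q{\left(t \right)} = -3 + \left(-8 + t \left(t + 7\right)\right) = -3 + \left(-8 + t \left(7 + t\right)\right) = -11 + t \left(7 + t\right)$)
$W{\left(S \right)} = 54$ ($W{\left(S \right)} = - 6 \left(\left(-3\right) 3\right) = \left(-6\right) \left(-9\right) = 54$)
$W{\left(-8 \right)} \left(q{\left(-11 \right)} + \frac{201 + 94}{-48 - 31}\right) = 54 \left(\left(-11 + \left(-11\right)^{2} + 7 \left(-11\right)\right) + \frac{201 + 94}{-48 - 31}\right) = 54 \left(\left(-11 + 121 - 77\right) + \frac{295}{-79}\right) = 54 \left(33 + 295 \left(- \frac{1}{79}\right)\right) = 54 \left(33 - \frac{295}{79}\right) = 54 \cdot \frac{2312}{79} = \frac{124848}{79}$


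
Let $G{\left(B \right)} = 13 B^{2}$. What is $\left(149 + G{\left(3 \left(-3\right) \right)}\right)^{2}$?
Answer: $1444804$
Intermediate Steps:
$\left(149 + G{\left(3 \left(-3\right) \right)}\right)^{2} = \left(149 + 13 \left(3 \left(-3\right)\right)^{2}\right)^{2} = \left(149 + 13 \left(-9\right)^{2}\right)^{2} = \left(149 + 13 \cdot 81\right)^{2} = \left(149 + 1053\right)^{2} = 1202^{2} = 1444804$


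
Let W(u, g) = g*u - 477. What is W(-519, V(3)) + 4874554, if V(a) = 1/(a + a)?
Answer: 9747981/2 ≈ 4.8740e+6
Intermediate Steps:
V(a) = 1/(2*a)
W(u, g) = -477 + g*u
W(-519, V(3)) + 4874554 = (-477 + ((½)/3)*(-519)) + 4874554 = (-477 + ((½)*(⅓))*(-519)) + 4874554 = (-477 + (⅙)*(-519)) + 4874554 = (-477 - 173/2) + 4874554 = -1127/2 + 4874554 = 9747981/2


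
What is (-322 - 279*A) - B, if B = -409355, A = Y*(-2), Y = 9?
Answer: 414055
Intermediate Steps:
A = -18 (A = 9*(-2) = -18)
(-322 - 279*A) - B = (-322 - 279*(-18)) - 1*(-409355) = (-322 + 5022) + 409355 = 4700 + 409355 = 414055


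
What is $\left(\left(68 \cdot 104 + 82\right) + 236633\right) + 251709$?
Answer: $495496$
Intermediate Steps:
$\left(\left(68 \cdot 104 + 82\right) + 236633\right) + 251709 = \left(\left(7072 + 82\right) + 236633\right) + 251709 = \left(7154 + 236633\right) + 251709 = 243787 + 251709 = 495496$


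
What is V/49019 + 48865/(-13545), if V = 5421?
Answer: -464377198/132792471 ≈ -3.4970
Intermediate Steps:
V/49019 + 48865/(-13545) = 5421/49019 + 48865/(-13545) = 5421*(1/49019) + 48865*(-1/13545) = 5421/49019 - 9773/2709 = -464377198/132792471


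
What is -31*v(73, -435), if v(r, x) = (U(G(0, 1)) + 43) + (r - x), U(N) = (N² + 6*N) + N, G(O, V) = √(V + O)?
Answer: -17329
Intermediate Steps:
G(O, V) = √(O + V)
U(N) = N² + 7*N
v(r, x) = 51 + r - x (v(r, x) = (√(0 + 1)*(7 + √(0 + 1)) + 43) + (r - x) = (√1*(7 + √1) + 43) + (r - x) = (1*(7 + 1) + 43) + (r - x) = (1*8 + 43) + (r - x) = (8 + 43) + (r - x) = 51 + (r - x) = 51 + r - x)
-31*v(73, -435) = -31*(51 + 73 - 1*(-435)) = -31*(51 + 73 + 435) = -31*559 = -17329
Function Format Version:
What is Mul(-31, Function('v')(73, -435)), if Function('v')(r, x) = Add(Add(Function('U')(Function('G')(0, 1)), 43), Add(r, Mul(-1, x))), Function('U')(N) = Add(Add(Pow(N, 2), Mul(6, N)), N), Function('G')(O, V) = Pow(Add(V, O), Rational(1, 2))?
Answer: -17329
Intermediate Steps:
Function('G')(O, V) = Pow(Add(O, V), Rational(1, 2))
Function('U')(N) = Add(Pow(N, 2), Mul(7, N))
Function('v')(r, x) = Add(51, r, Mul(-1, x)) (Function('v')(r, x) = Add(Add(Mul(Pow(Add(0, 1), Rational(1, 2)), Add(7, Pow(Add(0, 1), Rational(1, 2)))), 43), Add(r, Mul(-1, x))) = Add(Add(Mul(Pow(1, Rational(1, 2)), Add(7, Pow(1, Rational(1, 2)))), 43), Add(r, Mul(-1, x))) = Add(Add(Mul(1, Add(7, 1)), 43), Add(r, Mul(-1, x))) = Add(Add(Mul(1, 8), 43), Add(r, Mul(-1, x))) = Add(Add(8, 43), Add(r, Mul(-1, x))) = Add(51, Add(r, Mul(-1, x))) = Add(51, r, Mul(-1, x)))
Mul(-31, Function('v')(73, -435)) = Mul(-31, Add(51, 73, Mul(-1, -435))) = Mul(-31, Add(51, 73, 435)) = Mul(-31, 559) = -17329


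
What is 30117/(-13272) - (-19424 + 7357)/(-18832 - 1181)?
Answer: -36327845/12648216 ≈ -2.8722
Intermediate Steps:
30117/(-13272) - (-19424 + 7357)/(-18832 - 1181) = 30117*(-1/13272) - (-12067)/(-20013) = -10039/4424 - (-12067)*(-1)/20013 = -10039/4424 - 1*12067/20013 = -10039/4424 - 12067/20013 = -36327845/12648216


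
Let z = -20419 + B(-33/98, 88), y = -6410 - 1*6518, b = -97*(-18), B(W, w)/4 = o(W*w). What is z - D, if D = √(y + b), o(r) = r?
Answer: -1006339/49 - I*√11182 ≈ -20538.0 - 105.74*I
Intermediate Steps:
B(W, w) = 4*W*w (B(W, w) = 4*(W*w) = 4*W*w)
b = 1746
y = -12928 (y = -6410 - 6518 = -12928)
z = -1006339/49 (z = -20419 + 4*(-33/98)*88 = -20419 - 5808/49 = -1006339/49 ≈ -20538.)
D = I*√11182 (D = √(-12928 + 1746) = √(-11182) = I*√11182 ≈ 105.74*I)
z - D = -1006339/49 - I*√11182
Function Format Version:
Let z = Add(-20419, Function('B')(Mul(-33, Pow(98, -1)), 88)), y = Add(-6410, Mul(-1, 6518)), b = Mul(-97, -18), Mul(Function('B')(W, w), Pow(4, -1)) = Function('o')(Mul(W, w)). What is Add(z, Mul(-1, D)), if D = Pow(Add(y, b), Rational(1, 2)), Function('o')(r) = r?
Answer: Add(Rational(-1006339, 49), Mul(-1, I, Pow(11182, Rational(1, 2)))) ≈ Add(-20538., Mul(-105.74, I))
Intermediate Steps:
Function('B')(W, w) = Mul(4, W, w) (Function('B')(W, w) = Mul(4, Mul(W, w)) = Mul(4, W, w))
b = 1746
y = -12928 (y = Add(-6410, -6518) = -12928)
z = Rational(-1006339, 49) (z = Add(-20419, Mul(4, Mul(-33, Pow(98, -1)), 88)) = Add(-20419, Mul(4, Mul(-33, Rational(1, 98)), 88)) = Add(-20419, Mul(4, Rational(-33, 98), 88)) = Add(-20419, Rational(-5808, 49)) = Rational(-1006339, 49) ≈ -20538.)
D = Mul(I, Pow(11182, Rational(1, 2))) (D = Pow(Add(-12928, 1746), Rational(1, 2)) = Pow(-11182, Rational(1, 2)) = Mul(I, Pow(11182, Rational(1, 2))) ≈ Mul(105.74, I))
Add(z, Mul(-1, D)) = Add(Rational(-1006339, 49), Mul(-1, Mul(I, Pow(11182, Rational(1, 2))))) = Add(Rational(-1006339, 49), Mul(-1, I, Pow(11182, Rational(1, 2))))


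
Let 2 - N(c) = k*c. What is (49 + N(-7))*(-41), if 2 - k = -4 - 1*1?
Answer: -4100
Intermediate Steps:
k = 7 (k = 2 - (-4 - 1*1) = 2 - (-4 - 1) = 2 - 1*(-5) = 2 + 5 = 7)
N(c) = 2 - 7*c
(49 + N(-7))*(-41) = (49 + (2 - 7*(-7)))*(-41) = (49 + (2 + 49))*(-41) = (49 + 51)*(-41) = 100*(-41) = -4100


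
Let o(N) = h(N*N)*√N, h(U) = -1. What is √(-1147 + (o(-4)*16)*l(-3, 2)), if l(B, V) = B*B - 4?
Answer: √(-1147 - 160*I) ≈ 2.3565 - 33.949*I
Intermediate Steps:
o(N) = -√N
l(B, V) = -4 + B² (l(B, V) = B² - 4 = -4 + B²)
√(-1147 + (o(-4)*16)*l(-3, 2)) = √(-1147 + (-√(-4)*16)*(-4 + (-3)²)) = √(-1147 + (-2*I*16)*(-4 + 9)) = √(-1147 + (-2*I*16)*5) = √(-1147 - 32*I*5) = √(-1147 - 160*I)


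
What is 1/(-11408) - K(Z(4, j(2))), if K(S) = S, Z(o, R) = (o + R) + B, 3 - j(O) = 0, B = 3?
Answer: -114081/11408 ≈ -10.000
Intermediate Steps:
j(O) = 3 (j(O) = 3 - 1*0 = 3 + 0 = 3)
Z(o, R) = 3 + R + o (Z(o, R) = (o + R) + 3 = (R + o) + 3 = 3 + R + o)
1/(-11408) - K(Z(4, j(2))) = 1/(-11408) - (3 + 3 + 4) = -1/11408 - 1*10 = -1/11408 - 10 = -114081/11408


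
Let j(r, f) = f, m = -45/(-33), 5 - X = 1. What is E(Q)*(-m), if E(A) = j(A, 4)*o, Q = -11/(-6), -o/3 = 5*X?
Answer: 3600/11 ≈ 327.27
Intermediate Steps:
X = 4 (X = 5 - 1*1 = 5 - 1 = 4)
m = 15/11 (m = -45*(-1/33) = 15/11 ≈ 1.3636)
o = -60 (o = -15*4 = -3*20 = -60)
Q = 11/6 (Q = -11*(-⅙) = 11/6 ≈ 1.8333)
E(A) = -240 (E(A) = 4*(-60) = -240)
E(Q)*(-m) = -(-240)*15/11 = -240*(-15/11) = 3600/11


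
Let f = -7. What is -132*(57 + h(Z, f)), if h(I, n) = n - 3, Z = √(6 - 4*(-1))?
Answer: -6204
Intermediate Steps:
Z = √10 (Z = √(6 + 4) = √10 ≈ 3.1623)
h(I, n) = -3 + n
-132*(57 + h(Z, f)) = -132*(57 + (-3 - 7)) = -132*(57 - 10) = -132*47 = -6204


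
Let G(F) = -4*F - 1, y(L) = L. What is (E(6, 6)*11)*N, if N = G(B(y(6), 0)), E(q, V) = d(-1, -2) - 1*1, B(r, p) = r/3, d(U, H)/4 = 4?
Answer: -1485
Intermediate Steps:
d(U, H) = 16 (d(U, H) = 4*4 = 16)
B(r, p) = r/3 (B(r, p) = r*(⅓) = r/3)
E(q, V) = 15 (E(q, V) = 16 - 1*1 = 16 - 1 = 15)
G(F) = -1 - 4*F
N = -9 (N = -1 - 4*6/3 = -1 - 4*2 = -1 - 8 = -9)
(E(6, 6)*11)*N = (15*11)*(-9) = 165*(-9) = -1485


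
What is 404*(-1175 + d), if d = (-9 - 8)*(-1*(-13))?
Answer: -563984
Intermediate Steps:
d = -221 (d = -17*13 = -221)
404*(-1175 + d) = 404*(-1175 - 221) = 404*(-1396) = -563984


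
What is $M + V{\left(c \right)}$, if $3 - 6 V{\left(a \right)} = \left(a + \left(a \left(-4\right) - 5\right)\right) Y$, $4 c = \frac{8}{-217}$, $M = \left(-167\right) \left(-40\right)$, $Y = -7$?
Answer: $\frac{620747}{93} \approx 6674.7$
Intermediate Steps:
$M = 6680$
$c = - \frac{2}{217}$ ($c = \frac{8 \frac{1}{-217}}{4} = \frac{8 \left(- \frac{1}{217}\right)}{4} = \frac{1}{4} \left(- \frac{8}{217}\right) = - \frac{2}{217} \approx -0.0092166$)
$V{\left(a \right)} = - \frac{16}{3} - \frac{7 a}{2}$ ($V{\left(a \right)} = \frac{1}{2} - \frac{\left(a + \left(a \left(-4\right) - 5\right)\right) \left(-7\right)}{6} = \frac{1}{2} - \frac{\left(a - \left(5 + 4 a\right)\right) \left(-7\right)}{6} = \frac{1}{2} - \frac{\left(-5 - 3 a\right) \left(-7\right)}{6} = \frac{1}{2} - \frac{35 + 21 a}{6} = \frac{1}{2} - \left(\frac{35}{6} + \frac{7 a}{2}\right) = - \frac{16}{3} - \frac{7 a}{2}$)
$M + V{\left(c \right)} = 6680 - \frac{493}{93} = \frac{620747}{93}$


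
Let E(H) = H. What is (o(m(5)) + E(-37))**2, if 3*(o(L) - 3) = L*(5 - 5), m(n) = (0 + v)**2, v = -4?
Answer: 1156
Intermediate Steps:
m(n) = 16 (m(n) = (0 - 4)**2 = (-4)**2 = 16)
o(L) = 3 (o(L) = 3 + (L*(5 - 5))/3 = 3 + (L*0)/3 = 3 + (1/3)*0 = 3 + 0 = 3)
(o(m(5)) + E(-37))**2 = (3 - 37)**2 = (-34)**2 = 1156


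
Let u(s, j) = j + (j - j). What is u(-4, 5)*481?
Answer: 2405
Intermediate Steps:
u(s, j) = j (u(s, j) = j + 0 = j)
u(-4, 5)*481 = 5*481 = 2405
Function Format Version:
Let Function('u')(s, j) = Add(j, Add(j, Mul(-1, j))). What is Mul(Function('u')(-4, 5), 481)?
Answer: 2405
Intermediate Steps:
Function('u')(s, j) = j (Function('u')(s, j) = Add(j, 0) = j)
Mul(Function('u')(-4, 5), 481) = Mul(5, 481) = 2405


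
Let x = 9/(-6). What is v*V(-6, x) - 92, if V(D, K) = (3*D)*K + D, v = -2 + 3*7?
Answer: 307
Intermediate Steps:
v = 19 (v = -2 + 21 = 19)
x = -3/2 (x = 9*(-⅙) = -3/2 ≈ -1.5000)
V(D, K) = D + 3*D*K (V(D, K) = 3*D*K + D = D + 3*D*K)
v*V(-6, x) - 92 = 19*(-6*(1 + 3*(-3/2))) - 92 = 19*(-6*(1 - 9/2)) - 92 = 19*(-6*(-7/2)) - 92 = 19*21 - 92 = 399 - 92 = 307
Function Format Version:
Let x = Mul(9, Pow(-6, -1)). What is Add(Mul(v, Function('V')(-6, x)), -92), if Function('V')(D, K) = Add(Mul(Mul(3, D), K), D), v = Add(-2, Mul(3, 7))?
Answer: 307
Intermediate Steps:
v = 19 (v = Add(-2, 21) = 19)
x = Rational(-3, 2) (x = Mul(9, Rational(-1, 6)) = Rational(-3, 2) ≈ -1.5000)
Function('V')(D, K) = Add(D, Mul(3, D, K)) (Function('V')(D, K) = Add(Mul(3, D, K), D) = Add(D, Mul(3, D, K)))
Add(Mul(v, Function('V')(-6, x)), -92) = Add(Mul(19, Mul(-6, Add(1, Mul(3, Rational(-3, 2))))), -92) = Add(Mul(19, Mul(-6, Add(1, Rational(-9, 2)))), -92) = Add(Mul(19, Mul(-6, Rational(-7, 2))), -92) = Add(Mul(19, 21), -92) = Add(399, -92) = 307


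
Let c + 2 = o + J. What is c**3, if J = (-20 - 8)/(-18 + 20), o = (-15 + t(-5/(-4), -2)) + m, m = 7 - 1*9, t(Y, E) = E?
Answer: -42875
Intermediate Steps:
m = -2 (m = 7 - 9 = -2)
o = -19 (o = (-15 - 2) - 2 = -17 - 2 = -19)
J = -14 (J = -28/2 = -28*1/2 = -14)
c = -35 (c = -2 + (-19 - 14) = -2 - 33 = -35)
c**3 = (-35)**3 = -42875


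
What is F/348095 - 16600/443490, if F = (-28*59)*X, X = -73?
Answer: 4770474304/15437665155 ≈ 0.30902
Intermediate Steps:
F = 120596 (F = -28*59*(-73) = -1652*(-73) = 120596)
F/348095 - 16600/443490 = 120596/348095 - 16600/443490 = 120596*(1/348095) - 16600*1/443490 = 120596/348095 - 1660/44349 = 4770474304/15437665155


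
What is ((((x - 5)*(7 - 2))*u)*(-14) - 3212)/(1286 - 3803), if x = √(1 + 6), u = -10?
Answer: 8/3 - 700*√7/2517 ≈ 1.9309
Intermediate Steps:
x = √7 ≈ 2.6458
((((x - 5)*(7 - 2))*u)*(-14) - 3212)/(1286 - 3803) = ((((√7 - 5)*(7 - 2))*(-10))*(-14) - 3212)/(1286 - 3803) = ((((-5 + √7)*5)*(-10))*(-14) - 3212)/(-2517) = (((-25 + 5*√7)*(-10))*(-14) - 3212)*(-1/2517) = ((250 - 50*√7)*(-14) - 3212)*(-1/2517) = ((-3500 + 700*√7) - 3212)*(-1/2517) = (-6712 + 700*√7)*(-1/2517) = 8/3 - 700*√7/2517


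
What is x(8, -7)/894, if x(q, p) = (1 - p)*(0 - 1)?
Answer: -4/447 ≈ -0.0089485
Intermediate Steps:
x(q, p) = -1 + p (x(q, p) = (1 - p)*(-1) = -1 + p)
x(8, -7)/894 = (-1 - 7)/894 = -8*1/894 = -4/447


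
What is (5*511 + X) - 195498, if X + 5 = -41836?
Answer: -234784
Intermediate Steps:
X = -41841 (X = -5 - 41836 = -41841)
(5*511 + X) - 195498 = (5*511 - 41841) - 195498 = (2555 - 41841) - 195498 = -39286 - 195498 = -234784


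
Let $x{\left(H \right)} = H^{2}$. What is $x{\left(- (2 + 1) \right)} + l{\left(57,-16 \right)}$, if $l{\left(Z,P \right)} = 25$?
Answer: $34$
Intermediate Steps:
$x{\left(- (2 + 1) \right)} + l{\left(57,-16 \right)} = \left(- (2 + 1)\right)^{2} + 25 = \left(\left(-1\right) 3\right)^{2} + 25 = \left(-3\right)^{2} + 25 = 9 + 25 = 34$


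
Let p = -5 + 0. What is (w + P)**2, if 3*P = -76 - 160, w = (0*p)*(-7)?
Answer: 55696/9 ≈ 6188.4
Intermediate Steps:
p = -5
w = 0 (w = (0*(-5))*(-7) = 0*(-7) = 0)
P = -236/3 (P = (-76 - 160)/3 = (1/3)*(-236) = -236/3 ≈ -78.667)
(w + P)**2 = (0 - 236/3)**2 = (-236/3)**2 = 55696/9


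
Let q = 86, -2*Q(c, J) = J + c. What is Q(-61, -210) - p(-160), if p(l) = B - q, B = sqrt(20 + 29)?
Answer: 429/2 ≈ 214.50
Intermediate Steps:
Q(c, J) = -J/2 - c/2 (Q(c, J) = -(J + c)/2 = -J/2 - c/2)
B = 7 (B = sqrt(49) = 7)
p(l) = -79 (p(l) = 7 - 1*86 = 7 - 86 = -79)
Q(-61, -210) - p(-160) = (-1/2*(-210) - 1/2*(-61)) - 1*(-79) = (105 + 61/2) + 79 = 271/2 + 79 = 429/2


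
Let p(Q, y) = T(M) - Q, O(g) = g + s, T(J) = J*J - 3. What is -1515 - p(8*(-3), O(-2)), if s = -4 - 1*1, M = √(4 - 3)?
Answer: -1537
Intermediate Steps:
M = 1 (M = √1 = 1)
T(J) = -3 + J² (T(J) = J² - 3 = -3 + J²)
s = -5 (s = -4 - 1 = -5)
O(g) = -5 + g (O(g) = g - 5 = -5 + g)
p(Q, y) = -2 - Q (p(Q, y) = (-3 + 1²) - Q = (-3 + 1) - Q = -2 - Q)
-1515 - p(8*(-3), O(-2)) = -1515 - (-2 - 8*(-3)) = -1515 - (-2 - 1*(-24)) = -1515 - (-2 + 24) = -1515 - 1*22 = -1515 - 22 = -1537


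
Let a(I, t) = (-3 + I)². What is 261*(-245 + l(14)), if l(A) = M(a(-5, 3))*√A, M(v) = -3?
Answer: -63945 - 783*√14 ≈ -66875.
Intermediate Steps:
l(A) = -3*√A
261*(-245 + l(14)) = 261*(-245 - 3*√14) = -63945 - 783*√14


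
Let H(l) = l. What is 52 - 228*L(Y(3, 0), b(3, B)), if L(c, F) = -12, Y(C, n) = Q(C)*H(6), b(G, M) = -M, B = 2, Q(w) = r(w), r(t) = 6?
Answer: 2788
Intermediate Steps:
Q(w) = 6
Y(C, n) = 36 (Y(C, n) = 6*6 = 36)
52 - 228*L(Y(3, 0), b(3, B)) = 52 - 228*(-12) = 52 + 2736 = 2788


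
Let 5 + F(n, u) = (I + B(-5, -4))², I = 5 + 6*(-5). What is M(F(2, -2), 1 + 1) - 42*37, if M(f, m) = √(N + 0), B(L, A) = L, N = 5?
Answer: -1554 + √5 ≈ -1551.8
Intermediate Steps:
I = -25 (I = 5 - 30 = -25)
F(n, u) = 895 (F(n, u) = -5 + (-25 - 5)² = -5 + (-30)² = -5 + 900 = 895)
M(f, m) = √5 (M(f, m) = √(5 + 0) = √5)
M(F(2, -2), 1 + 1) - 42*37 = √5 - 42*37 = √5 - 1554 = -1554 + √5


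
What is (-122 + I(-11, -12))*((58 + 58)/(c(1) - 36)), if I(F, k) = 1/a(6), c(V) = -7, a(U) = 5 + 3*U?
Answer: 325380/989 ≈ 329.00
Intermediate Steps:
I(F, k) = 1/23 (I(F, k) = 1/(5 + 3*6) = 1/(5 + 18) = 1/23)
(-122 + I(-11, -12))*((58 + 58)/(c(1) - 36)) = (-122 + 1/23)*((58 + 58)/(-7 - 36)) = -325380/(23*(-43)) = -325380*(-1)/(23*43) = -2805/23*(-116/43) = 325380/989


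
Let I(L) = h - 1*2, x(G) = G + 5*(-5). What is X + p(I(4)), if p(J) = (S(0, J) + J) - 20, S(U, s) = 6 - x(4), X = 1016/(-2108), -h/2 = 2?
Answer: 273/527 ≈ 0.51803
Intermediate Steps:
h = -4 (h = -2*2 = -4)
X = -254/527 (X = 1016*(-1/2108) = -254/527 ≈ -0.48197)
x(G) = -25 + G (x(G) = G - 25 = -25 + G)
I(L) = -6 (I(L) = -4 - 1*2 = -4 - 2 = -6)
S(U, s) = 27 (S(U, s) = 6 - (-25 + 4) = 6 - 1*(-21) = 6 + 21 = 27)
p(J) = 7 + J (p(J) = (27 + J) - 20 = 7 + J)
X + p(I(4)) = -254/527 + (7 - 6) = -254/527 + 1 = 273/527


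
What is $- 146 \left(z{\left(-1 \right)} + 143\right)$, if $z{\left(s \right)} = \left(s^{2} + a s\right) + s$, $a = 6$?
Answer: $-20002$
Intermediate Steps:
$z{\left(s \right)} = s^{2} + 7 s$ ($z{\left(s \right)} = \left(s^{2} + 6 s\right) + s = s^{2} + 7 s$)
$- 146 \left(z{\left(-1 \right)} + 143\right) = - 146 \left(- (7 - 1) + 143\right) = - 146 \left(\left(-1\right) 6 + 143\right) = - 146 \left(-6 + 143\right) = \left(-146\right) 137 = -20002$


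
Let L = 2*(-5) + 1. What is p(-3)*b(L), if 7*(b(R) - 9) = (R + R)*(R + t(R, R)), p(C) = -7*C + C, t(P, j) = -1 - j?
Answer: 1458/7 ≈ 208.29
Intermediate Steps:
p(C) = -6*C
L = -9 (L = -10 + 1 = -9)
b(R) = 9 - 2*R/7 (b(R) = 9 + ((R + R)*(R + (-1 - R)))/7 = 9 + ((2*R)*(-1))/7 = 9 + (-2*R)/7 = 9 - 2*R/7)
p(-3)*b(L) = (-6*(-3))*(9 - 2/7*(-9)) = 18*(9 + 18/7) = 18*(81/7) = 1458/7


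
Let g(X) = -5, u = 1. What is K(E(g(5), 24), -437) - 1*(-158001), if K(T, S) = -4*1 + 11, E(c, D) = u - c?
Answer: 158008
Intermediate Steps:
E(c, D) = 1 - c
K(T, S) = 7 (K(T, S) = -4 + 11 = 7)
K(E(g(5), 24), -437) - 1*(-158001) = 7 - 1*(-158001) = 7 + 158001 = 158008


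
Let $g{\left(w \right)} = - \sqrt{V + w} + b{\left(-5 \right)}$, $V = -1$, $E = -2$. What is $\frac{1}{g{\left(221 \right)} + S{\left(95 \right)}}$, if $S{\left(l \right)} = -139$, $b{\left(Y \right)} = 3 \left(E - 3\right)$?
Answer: $- \frac{7}{1068} + \frac{\sqrt{55}}{11748} \approx -0.005923$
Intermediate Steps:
$b{\left(Y \right)} = -15$ ($b{\left(Y \right)} = 3 \left(-2 - 3\right) = 3 \left(-5\right) = -15$)
$g{\left(w \right)} = -15 - \sqrt{-1 + w}$ ($g{\left(w \right)} = - \sqrt{-1 + w} - 15 = -15 - \sqrt{-1 + w}$)
$\frac{1}{g{\left(221 \right)} + S{\left(95 \right)}} = \frac{1}{\left(-15 - \sqrt{-1 + 221}\right) - 139} = \frac{1}{\left(-15 - \sqrt{220}\right) - 139} = \frac{1}{\left(-15 - 2 \sqrt{55}\right) - 139} = \frac{1}{-154 - 2 \sqrt{55}}$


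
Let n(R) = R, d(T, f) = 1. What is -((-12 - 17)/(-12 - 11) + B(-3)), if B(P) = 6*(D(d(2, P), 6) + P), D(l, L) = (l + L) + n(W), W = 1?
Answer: -719/23 ≈ -31.261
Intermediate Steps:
D(l, L) = 1 + L + l (D(l, L) = (l + L) + 1 = (L + l) + 1 = 1 + L + l)
B(P) = 48 + 6*P (B(P) = 6*((1 + 6 + 1) + P) = 6*(8 + P) = 48 + 6*P)
-((-12 - 17)/(-12 - 11) + B(-3)) = -((-12 - 17)/(-12 - 11) + (48 + 6*(-3))) = -(-29/(-23) + (48 - 18)) = -(-29*(-1/23) + 30) = -(29/23 + 30) = -1*719/23 = -719/23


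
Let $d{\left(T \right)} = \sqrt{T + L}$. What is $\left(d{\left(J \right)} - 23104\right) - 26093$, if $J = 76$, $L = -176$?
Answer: $-49197 + 10 i \approx -49197.0 + 10.0 i$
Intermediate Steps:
$d{\left(T \right)} = \sqrt{-176 + T}$ ($d{\left(T \right)} = \sqrt{T - 176} = \sqrt{-176 + T}$)
$\left(d{\left(J \right)} - 23104\right) - 26093 = \left(\sqrt{-176 + 76} - 23104\right) - 26093 = \left(\sqrt{-100} - 23104\right) - 26093 = \left(10 i - 23104\right) - 26093 = \left(-23104 + 10 i\right) - 26093 = -49197 + 10 i$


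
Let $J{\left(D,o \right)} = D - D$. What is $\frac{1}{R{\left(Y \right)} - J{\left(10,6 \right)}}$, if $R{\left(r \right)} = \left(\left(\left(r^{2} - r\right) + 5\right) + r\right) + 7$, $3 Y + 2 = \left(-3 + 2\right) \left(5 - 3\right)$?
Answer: $\frac{9}{124} \approx 0.072581$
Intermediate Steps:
$J{\left(D,o \right)} = 0$
$Y = - \frac{4}{3}$ ($Y = - \frac{2}{3} + \frac{\left(-3 + 2\right) \left(5 - 3\right)}{3} = - \frac{2}{3} + \frac{\left(-1\right) 2}{3} = - \frac{2}{3} + \frac{1}{3} \left(-2\right) = - \frac{2}{3} - \frac{2}{3} = - \frac{4}{3} \approx -1.3333$)
$R{\left(r \right)} = 12 + r^{2}$ ($R{\left(r \right)} = \left(\left(5 + r^{2} - r\right) + r\right) + 7 = \left(5 + r^{2}\right) + 7 = 12 + r^{2}$)
$\frac{1}{R{\left(Y \right)} - J{\left(10,6 \right)}} = \frac{1}{\left(12 + \left(- \frac{4}{3}\right)^{2}\right) - 0} = \frac{1}{\left(12 + \frac{16}{9}\right) + 0} = \frac{1}{\frac{124}{9} + 0} = \frac{1}{\frac{124}{9}} = \frac{9}{124}$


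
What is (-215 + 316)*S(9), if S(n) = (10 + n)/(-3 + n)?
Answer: 1919/6 ≈ 319.83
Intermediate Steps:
S(n) = (10 + n)/(-3 + n)
(-215 + 316)*S(9) = (-215 + 316)*((10 + 9)/(-3 + 9)) = 101*(19/6) = 1919/6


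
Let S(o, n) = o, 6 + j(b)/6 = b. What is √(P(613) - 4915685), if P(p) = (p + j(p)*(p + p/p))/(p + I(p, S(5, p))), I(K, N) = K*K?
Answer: 3*I*√77374650813402662/376382 ≈ 2217.1*I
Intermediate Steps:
j(b) = -36 + 6*b
I(K, N) = K²
P(p) = (p + (1 + p)*(-36 + 6*p))/(p + p²) (P(p) = (p + (-36 + 6*p)*(p + p/p))/(p + p²) = (p + (-36 + 6*p)*(p + 1))/(p + p²) = (p + (-36 + 6*p)*(1 + p))/(p + p²) = (p + (1 + p)*(-36 + 6*p))/(p + p²))
√(P(613) - 4915685) = √((-36 - 29*613 + 6*613²)/(613*(1 + 613)) - 4915685) = √((1/613)*(-36 - 17777 + 6*375769)/614 - 4915685) = √((1/613)*(1/614)*(-36 - 17777 + 2254614) - 4915685) = √((1/613)*(1/614)*2236801 - 4915685) = √(2236801/376382 - 4915685) = √(-1850173114869/376382) = 3*I*√77374650813402662/376382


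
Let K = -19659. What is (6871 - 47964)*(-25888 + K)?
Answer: 1871662871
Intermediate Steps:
(6871 - 47964)*(-25888 + K) = (6871 - 47964)*(-25888 - 19659) = -41093*(-45547) = 1871662871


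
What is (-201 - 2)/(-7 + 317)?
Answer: -203/310 ≈ -0.65484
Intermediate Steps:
(-201 - 2)/(-7 + 317) = -203/310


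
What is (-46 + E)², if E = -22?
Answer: 4624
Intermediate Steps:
(-46 + E)² = (-46 - 22)² = (-68)² = 4624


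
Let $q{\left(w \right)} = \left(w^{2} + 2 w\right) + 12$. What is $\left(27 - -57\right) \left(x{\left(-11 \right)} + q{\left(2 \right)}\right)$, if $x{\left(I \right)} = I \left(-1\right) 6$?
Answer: $7224$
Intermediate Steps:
$x{\left(I \right)} = - 6 I$ ($x{\left(I \right)} = - I 6 = - 6 I$)
$q{\left(w \right)} = 12 + w^{2} + 2 w$
$\left(27 - -57\right) \left(x{\left(-11 \right)} + q{\left(2 \right)}\right) = \left(27 - -57\right) \left(\left(-6\right) \left(-11\right) + \left(12 + 2^{2} + 2 \cdot 2\right)\right) = \left(27 + 57\right) \left(66 + \left(12 + 4 + 4\right)\right) = 84 \left(66 + 20\right) = 84 \cdot 86 = 7224$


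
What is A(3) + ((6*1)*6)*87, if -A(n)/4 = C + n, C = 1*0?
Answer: 3120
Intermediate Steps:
C = 0
A(n) = -4*n (A(n) = -4*(0 + n) = -4*n)
A(3) + ((6*1)*6)*87 = -4*3 + ((6*1)*6)*87 = -12 + (6*6)*87 = -12 + 36*87 = -12 + 3132 = 3120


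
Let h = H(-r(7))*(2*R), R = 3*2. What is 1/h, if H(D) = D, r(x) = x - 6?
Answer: -1/12 ≈ -0.083333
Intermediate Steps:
R = 6
r(x) = -6 + x
h = -12 (h = (-(-6 + 7))*(2*6) = -1*1*12 = -1*12 = -12)
1/h = 1/(-12) = -1/12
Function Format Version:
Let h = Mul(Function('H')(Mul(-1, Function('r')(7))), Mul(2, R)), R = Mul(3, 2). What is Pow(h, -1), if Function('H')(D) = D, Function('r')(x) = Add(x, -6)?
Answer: Rational(-1, 12) ≈ -0.083333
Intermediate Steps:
R = 6
Function('r')(x) = Add(-6, x)
h = -12 (h = Mul(Mul(-1, Add(-6, 7)), Mul(2, 6)) = Mul(Mul(-1, 1), 12) = Mul(-1, 12) = -12)
Pow(h, -1) = Pow(-12, -1) = Rational(-1, 12)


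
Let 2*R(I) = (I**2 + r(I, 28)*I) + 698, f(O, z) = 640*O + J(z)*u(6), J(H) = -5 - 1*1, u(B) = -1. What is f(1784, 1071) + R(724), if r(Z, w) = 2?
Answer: 1404927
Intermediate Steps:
J(H) = -6 (J(H) = -5 - 1 = -6)
f(O, z) = 6 + 640*O (f(O, z) = 640*O - 6*(-1) = 640*O + 6 = 6 + 640*O)
R(I) = 349 + I + I**2/2 (R(I) = ((I**2 + 2*I) + 698)/2 = (698 + I**2 + 2*I)/2 = 349 + I + I**2/2)
f(1784, 1071) + R(724) = (6 + 640*1784) + (349 + 724 + (1/2)*724**2) = (6 + 1141760) + (349 + 724 + (1/2)*524176) = 1141766 + (349 + 724 + 262088) = 1141766 + 263161 = 1404927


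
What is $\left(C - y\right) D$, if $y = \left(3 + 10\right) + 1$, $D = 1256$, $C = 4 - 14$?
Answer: $-30144$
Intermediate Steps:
$C = -10$ ($C = 4 - 14 = -10$)
$y = 14$ ($y = 13 + 1 = 14$)
$\left(C - y\right) D = \left(-10 - 14\right) 1256 = \left(-24\right) 1256 = -30144$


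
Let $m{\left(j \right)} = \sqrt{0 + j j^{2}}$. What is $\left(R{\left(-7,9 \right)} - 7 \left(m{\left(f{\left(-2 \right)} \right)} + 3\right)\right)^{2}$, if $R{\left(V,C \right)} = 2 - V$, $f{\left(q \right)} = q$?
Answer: $-248 + 336 i \sqrt{2} \approx -248.0 + 475.18 i$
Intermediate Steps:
$m{\left(j \right)} = \sqrt{j^{3}}$ ($m{\left(j \right)} = \sqrt{0 + j^{3}} = \sqrt{j^{3}}$)
$\left(R{\left(-7,9 \right)} - 7 \left(m{\left(f{\left(-2 \right)} \right)} + 3\right)\right)^{2} = \left(\left(2 - -7\right) - 7 \left(\sqrt{\left(-2\right)^{3}} + 3\right)\right)^{2} = \left(\left(2 + 7\right) - 7 \left(\sqrt{-8} + 3\right)\right)^{2} = \left(9 - 7 \left(2 i \sqrt{2} + 3\right)\right)^{2} = \left(9 - 7 \left(3 + 2 i \sqrt{2}\right)\right)^{2} = \left(9 - \left(21 + 14 i \sqrt{2}\right)\right)^{2} = \left(-12 - 14 i \sqrt{2}\right)^{2}$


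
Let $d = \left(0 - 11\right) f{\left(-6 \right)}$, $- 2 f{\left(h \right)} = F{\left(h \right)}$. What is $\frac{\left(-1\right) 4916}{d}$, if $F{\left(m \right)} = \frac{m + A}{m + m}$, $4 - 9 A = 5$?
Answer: $- \frac{1061856}{605} \approx -1755.1$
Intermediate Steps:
$A = - \frac{1}{9}$ ($A = \frac{4}{9} - \frac{5}{9} = - \frac{1}{9} \approx -0.11111$)
$F{\left(m \right)} = \frac{- \frac{1}{9} + m}{2 m}$ ($F{\left(m \right)} = \frac{m - \frac{1}{9}}{m + m} = \frac{- \frac{1}{9} + m}{2 m}$)
$f{\left(h \right)} = - \frac{-1 + 9 h}{36 h}$ ($f{\left(h \right)} = - \frac{\frac{1}{18} \frac{1}{h} \left(-1 + 9 h\right)}{2} = - \frac{-1 + 9 h}{36 h}$)
$d = \frac{605}{216}$ ($d = \left(0 - 11\right) \frac{1 - -54}{36 \left(-6\right)} = \left(0 - 11\right) \frac{1}{36} \left(- \frac{1}{6}\right) \left(1 + 54\right) = - 11 \cdot \frac{1}{36} \left(- \frac{1}{6}\right) 55 = \left(-11\right) \left(- \frac{55}{216}\right) = \frac{605}{216} \approx 2.8009$)
$\frac{\left(-1\right) 4916}{d} = \frac{\left(-1\right) 4916}{\frac{605}{216}} = \left(-4916\right) \frac{216}{605} = - \frac{1061856}{605}$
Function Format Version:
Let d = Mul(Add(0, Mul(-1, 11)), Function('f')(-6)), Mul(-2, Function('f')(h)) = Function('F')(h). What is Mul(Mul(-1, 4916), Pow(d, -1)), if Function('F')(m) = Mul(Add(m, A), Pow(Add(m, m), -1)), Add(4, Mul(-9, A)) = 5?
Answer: Rational(-1061856, 605) ≈ -1755.1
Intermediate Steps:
A = Rational(-1, 9) (A = Add(Rational(4, 9), Mul(Rational(-1, 9), 5)) = Add(Rational(4, 9), Rational(-5, 9)) = Rational(-1, 9) ≈ -0.11111)
Function('F')(m) = Mul(Rational(1, 2), Pow(m, -1), Add(Rational(-1, 9), m)) (Function('F')(m) = Mul(Add(m, Rational(-1, 9)), Pow(Add(m, m), -1)) = Mul(Add(Rational(-1, 9), m), Pow(Mul(2, m), -1)) = Mul(Add(Rational(-1, 9), m), Mul(Rational(1, 2), Pow(m, -1))) = Mul(Rational(1, 2), Pow(m, -1), Add(Rational(-1, 9), m)))
Function('f')(h) = Mul(Rational(-1, 36), Pow(h, -1), Add(-1, Mul(9, h))) (Function('f')(h) = Mul(Rational(-1, 2), Mul(Rational(1, 18), Pow(h, -1), Add(-1, Mul(9, h)))) = Mul(Rational(-1, 36), Pow(h, -1), Add(-1, Mul(9, h))))
d = Rational(605, 216) (d = Mul(Add(0, Mul(-1, 11)), Mul(Rational(1, 36), Pow(-6, -1), Add(1, Mul(-9, -6)))) = Mul(Add(0, -11), Mul(Rational(1, 36), Rational(-1, 6), Add(1, 54))) = Mul(-11, Mul(Rational(1, 36), Rational(-1, 6), 55)) = Mul(-11, Rational(-55, 216)) = Rational(605, 216) ≈ 2.8009)
Mul(Mul(-1, 4916), Pow(d, -1)) = Mul(Mul(-1, 4916), Pow(Rational(605, 216), -1)) = Mul(-4916, Rational(216, 605)) = Rational(-1061856, 605)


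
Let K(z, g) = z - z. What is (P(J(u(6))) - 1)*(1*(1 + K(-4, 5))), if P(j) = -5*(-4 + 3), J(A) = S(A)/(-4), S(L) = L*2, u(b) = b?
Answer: 4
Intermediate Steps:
K(z, g) = 0
S(L) = 2*L
J(A) = -A/2 (J(A) = (2*A)/(-4) = (2*A)*(-¼) = -A/2)
P(j) = 5 (P(j) = -5*(-1) = 5)
(P(J(u(6))) - 1)*(1*(1 + K(-4, 5))) = (5 - 1)*(1*(1 + 0)) = 4*(1*1) = 4*1 = 4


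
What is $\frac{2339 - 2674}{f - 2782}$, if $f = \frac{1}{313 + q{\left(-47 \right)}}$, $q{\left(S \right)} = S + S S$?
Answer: $\frac{829125}{6885449} \approx 0.12042$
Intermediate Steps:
$q{\left(S \right)} = S + S^{2}$
$f = \frac{1}{2475}$ ($f = \frac{1}{313 - 47 \left(1 - 47\right)} = \frac{1}{313 - -2162} = \frac{1}{313 + 2162} = \frac{1}{2475} \approx 0.00040404$)
$\frac{2339 - 2674}{f - 2782} = \frac{2339 - 2674}{\frac{1}{2475} - 2782} = - \frac{335}{- \frac{6885449}{2475}} = \left(-335\right) \left(- \frac{2475}{6885449}\right) = \frac{829125}{6885449}$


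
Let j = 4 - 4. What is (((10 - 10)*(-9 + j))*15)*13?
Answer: 0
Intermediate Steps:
j = 0
(((10 - 10)*(-9 + j))*15)*13 = (((10 - 10)*(-9 + 0))*15)*13 = ((0*(-9))*15)*13 = (0*15)*13 = 0*13 = 0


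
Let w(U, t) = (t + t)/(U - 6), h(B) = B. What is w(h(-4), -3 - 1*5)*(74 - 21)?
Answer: 424/5 ≈ 84.800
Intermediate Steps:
w(U, t) = 2*t/(-6 + U) (w(U, t) = (2*t)/(-6 + U) = 2*t/(-6 + U))
w(h(-4), -3 - 1*5)*(74 - 21) = (2*(-3 - 1*5)/(-6 - 4))*(74 - 21) = (2*(-3 - 5)/(-10))*53 = (2*(-8)*(-⅒))*53 = (8/5)*53 = 424/5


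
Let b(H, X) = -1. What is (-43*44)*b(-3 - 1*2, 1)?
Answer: 1892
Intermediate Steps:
(-43*44)*b(-3 - 1*2, 1) = -43*44*(-1) = -1892*(-1) = 1892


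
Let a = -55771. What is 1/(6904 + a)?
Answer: -1/48867 ≈ -2.0464e-5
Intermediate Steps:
1/(6904 + a) = 1/(6904 - 55771) = 1/(-48867) = -1/48867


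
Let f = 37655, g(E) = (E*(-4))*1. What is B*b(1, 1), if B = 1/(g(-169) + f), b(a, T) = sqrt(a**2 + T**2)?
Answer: sqrt(2)/38331 ≈ 3.6895e-5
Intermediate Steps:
g(E) = -4*E (g(E) = -4*E*1 = -4*E)
b(a, T) = sqrt(T**2 + a**2)
B = 1/38331 (B = 1/(-4*(-169) + 37655) = 1/(676 + 37655) = 1/38331 ≈ 2.6089e-5)
B*b(1, 1) = sqrt(1**2 + 1**2)/38331 = sqrt(1 + 1)/38331 = sqrt(2)/38331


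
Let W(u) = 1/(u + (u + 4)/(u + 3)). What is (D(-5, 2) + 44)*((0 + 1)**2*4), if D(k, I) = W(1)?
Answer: 1600/9 ≈ 177.78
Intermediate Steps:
W(u) = 1/(u + (4 + u)/(3 + u))
D(k, I) = 4/9 (D(k, I) = (3 + 1)/(4 + 1**2 + 4*1) = 4/(4 + 1 + 4) = 4/9)
(D(-5, 2) + 44)*((0 + 1)**2*4) = (4/9 + 44)*((0 + 1)**2*4) = 400*(1**2*4)/9 = 400*(1*4)/9 = (400/9)*4 = 1600/9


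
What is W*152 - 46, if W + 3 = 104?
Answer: 15306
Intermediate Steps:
W = 101 (W = -3 + 104 = 101)
W*152 - 46 = 101*152 - 46 = 15352 - 46 = 15306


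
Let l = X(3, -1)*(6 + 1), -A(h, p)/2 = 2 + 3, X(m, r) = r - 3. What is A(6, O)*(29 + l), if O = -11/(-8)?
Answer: -10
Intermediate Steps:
O = 11/8 (O = -11*(-1/8) = 11/8 ≈ 1.3750)
X(m, r) = -3 + r
A(h, p) = -10 (A(h, p) = -2*(2 + 3) = -2*5 = -10)
l = -28 (l = (-3 - 1)*(6 + 1) = -4*7 = -28)
A(6, O)*(29 + l) = -10*(29 - 28) = -10*1 = -10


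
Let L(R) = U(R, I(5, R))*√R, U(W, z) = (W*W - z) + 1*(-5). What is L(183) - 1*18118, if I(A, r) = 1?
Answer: -18118 + 33483*√183 ≈ 4.3483e+5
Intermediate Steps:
U(W, z) = -5 + W² - z (U(W, z) = (W² - z) - 5 = -5 + W² - z)
L(R) = √R*(-6 + R²) (L(R) = (-5 + R² - 1*1)*√R = (-5 + R² - 1)*√R = (-6 + R²)*√R = √R*(-6 + R²))
L(183) - 1*18118 = √183*(-6 + 183²) - 1*18118 = √183*(-6 + 33489) - 18118 = √183*33483 - 18118 = 33483*√183 - 18118 = -18118 + 33483*√183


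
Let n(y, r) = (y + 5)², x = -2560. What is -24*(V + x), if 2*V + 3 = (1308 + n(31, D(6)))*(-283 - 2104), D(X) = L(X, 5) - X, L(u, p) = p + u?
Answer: 74650452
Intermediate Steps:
D(X) = 5 (D(X) = (5 + X) - X = 5)
n(y, r) = (5 + y)²
V = -6215751/2 (V = -3/2 + ((1308 + (5 + 31)²)*(-283 - 2104))/2 = -3/2 + ((1308 + 36²)*(-2387))/2 = -3/2 + ((1308 + 1296)*(-2387))/2 = -3/2 + (2604*(-2387))/2 = -3/2 + (½)*(-6215748) = -3/2 - 3107874 = -6215751/2 ≈ -3.1079e+6)
-24*(V + x) = -24*(-6215751/2 - 2560) = -24*(-6220871/2) = 74650452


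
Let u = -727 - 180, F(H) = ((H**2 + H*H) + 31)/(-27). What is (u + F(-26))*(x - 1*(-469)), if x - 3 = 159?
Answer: -5441744/9 ≈ -6.0464e+5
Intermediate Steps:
x = 162 (x = 3 + 159 = 162)
F(H) = -31/27 - 2*H**2/27 (F(H) = ((H**2 + H**2) + 31)*(-1/27) = (2*H**2 + 31)*(-1/27) = (31 + 2*H**2)*(-1/27) = -31/27 - 2*H**2/27)
u = -907
(u + F(-26))*(x - 1*(-469)) = (-907 + (-31/27 - 2/27*(-26)**2))*(162 - 1*(-469)) = (-907 + (-31/27 - 2/27*676))*(162 + 469) = (-907 + (-31/27 - 1352/27))*631 = (-907 - 461/9)*631 = -8624/9*631 = -5441744/9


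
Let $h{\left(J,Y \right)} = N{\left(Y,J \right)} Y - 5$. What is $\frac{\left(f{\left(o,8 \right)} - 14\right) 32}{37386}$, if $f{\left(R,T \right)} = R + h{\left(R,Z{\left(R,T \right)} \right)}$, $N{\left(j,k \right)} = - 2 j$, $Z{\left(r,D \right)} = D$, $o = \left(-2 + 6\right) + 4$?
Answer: $- \frac{2224}{18693} \approx -0.11898$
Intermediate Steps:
$o = 8$ ($o = 4 + 4 = 8$)
$h{\left(J,Y \right)} = -5 - 2 Y^{2}$ ($h{\left(J,Y \right)} = - 2 Y Y - 5 = - 2 Y^{2} - 5 = -5 - 2 Y^{2}$)
$f{\left(R,T \right)} = -5 + R - 2 T^{2}$ ($f{\left(R,T \right)} = R - \left(5 + 2 T^{2}\right) = -5 + R - 2 T^{2}$)
$\frac{\left(f{\left(o,8 \right)} - 14\right) 32}{37386} = \frac{\left(\left(-5 + 8 - 2 \cdot 8^{2}\right) - 14\right) 32}{37386} = \left(\left(-5 + 8 - 128\right) - 14\right) 32 \cdot \frac{1}{37386} = \left(-125 - 14\right) 32 \cdot \frac{1}{37386} = \left(-139\right) 32 \cdot \frac{1}{37386} = \left(-4448\right) \frac{1}{37386} = - \frac{2224}{18693}$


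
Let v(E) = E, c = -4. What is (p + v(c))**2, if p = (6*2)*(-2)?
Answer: 784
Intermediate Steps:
p = -24 (p = 12*(-2) = -24)
(p + v(c))**2 = (-24 - 4)**2 = (-28)**2 = 784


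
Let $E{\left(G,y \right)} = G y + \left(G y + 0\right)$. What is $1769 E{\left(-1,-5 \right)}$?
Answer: $17690$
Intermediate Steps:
$E{\left(G,y \right)} = 2 G y$ ($E{\left(G,y \right)} = G y + G y = 2 G y$)
$1769 E{\left(-1,-5 \right)} = 1769 \cdot 2 \left(-1\right) \left(-5\right) = 1769 \cdot 10 = 17690$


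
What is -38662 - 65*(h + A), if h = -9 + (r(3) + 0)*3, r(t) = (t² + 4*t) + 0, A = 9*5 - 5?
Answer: -44772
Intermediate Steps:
A = 40 (A = 45 - 5 = 40)
r(t) = t² + 4*t
h = 54 (h = -9 + (3*(4 + 3) + 0)*3 = -9 + (3*7 + 0)*3 = -9 + (21 + 0)*3 = -9 + 21*3 = -9 + 63 = 54)
-38662 - 65*(h + A) = -38662 - 65*(54 + 40) = -38662 - 65*94 = -38662 - 1*6110 = -38662 - 6110 = -44772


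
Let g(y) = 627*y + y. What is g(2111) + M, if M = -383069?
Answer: 942639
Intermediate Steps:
g(y) = 628*y
g(2111) + M = 628*2111 - 383069 = 1325708 - 383069 = 942639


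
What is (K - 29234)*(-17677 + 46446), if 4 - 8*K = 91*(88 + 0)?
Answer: -1739632661/2 ≈ -8.6982e+8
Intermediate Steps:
K = -2001/2 (K = ½ - 91*(88 + 0)/8 = ½ - 91*88/8 = ½ - ⅛*8008 = ½ - 1001 = -2001/2 ≈ -1000.5)
(K - 29234)*(-17677 + 46446) = (-2001/2 - 29234)*(-17677 + 46446) = -60469/2*28769 = -1739632661/2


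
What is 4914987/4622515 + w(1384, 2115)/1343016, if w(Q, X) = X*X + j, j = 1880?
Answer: 27287146169867/6208111605240 ≈ 4.3954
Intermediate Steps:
w(Q, X) = 1880 + X**2 (w(Q, X) = X*X + 1880 = X**2 + 1880 = 1880 + X**2)
4914987/4622515 + w(1384, 2115)/1343016 = 4914987/4622515 + (1880 + 2115**2)/1343016 = 4914987*(1/4622515) + (1880 + 4473225)*(1/1343016) = 4914987/4622515 + 4475105*(1/1343016) = 4914987/4622515 + 4475105/1343016 = 27287146169867/6208111605240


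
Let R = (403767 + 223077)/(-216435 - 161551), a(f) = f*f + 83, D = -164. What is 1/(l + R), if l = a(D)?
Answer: 188993/5098528725 ≈ 3.7068e-5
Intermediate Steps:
a(f) = 83 + f² (a(f) = f² + 83 = 83 + f²)
R = -313422/188993 (R = 626844/(-377986) = 626844*(-1/377986) = -313422/188993 ≈ -1.6584)
l = 26979 (l = 83 + (-164)² = 83 + 26896 = 26979)
1/(l + R) = 1/(26979 - 313422/188993) = 1/(5098528725/188993) = 188993/5098528725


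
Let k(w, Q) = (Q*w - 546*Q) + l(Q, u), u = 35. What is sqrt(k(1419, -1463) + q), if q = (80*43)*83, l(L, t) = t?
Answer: 2*I*sqrt(247911) ≈ 995.81*I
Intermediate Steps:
k(w, Q) = 35 - 546*Q + Q*w (k(w, Q) = (Q*w - 546*Q) + 35 = (-546*Q + Q*w) + 35 = 35 - 546*Q + Q*w)
q = 285520 (q = 3440*83 = 285520)
sqrt(k(1419, -1463) + q) = sqrt((35 - 546*(-1463) - 1463*1419) + 285520) = sqrt((35 + 798798 - 2075997) + 285520) = sqrt(-1277164 + 285520) = sqrt(-991644) = 2*I*sqrt(247911)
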